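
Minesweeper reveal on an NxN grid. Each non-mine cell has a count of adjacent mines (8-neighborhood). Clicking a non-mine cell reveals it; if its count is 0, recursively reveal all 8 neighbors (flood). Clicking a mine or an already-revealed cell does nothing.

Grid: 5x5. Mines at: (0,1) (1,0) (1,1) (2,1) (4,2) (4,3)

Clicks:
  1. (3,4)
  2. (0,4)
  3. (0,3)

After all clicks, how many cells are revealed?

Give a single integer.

Click 1 (3,4) count=1: revealed 1 new [(3,4)] -> total=1
Click 2 (0,4) count=0: revealed 11 new [(0,2) (0,3) (0,4) (1,2) (1,3) (1,4) (2,2) (2,3) (2,4) (3,2) (3,3)] -> total=12
Click 3 (0,3) count=0: revealed 0 new [(none)] -> total=12

Answer: 12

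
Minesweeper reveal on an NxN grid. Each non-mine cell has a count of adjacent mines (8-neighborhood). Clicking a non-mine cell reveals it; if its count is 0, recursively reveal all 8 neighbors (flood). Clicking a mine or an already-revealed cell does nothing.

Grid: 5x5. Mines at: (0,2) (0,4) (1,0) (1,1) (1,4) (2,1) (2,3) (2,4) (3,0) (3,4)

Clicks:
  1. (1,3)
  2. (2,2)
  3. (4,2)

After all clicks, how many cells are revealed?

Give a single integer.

Click 1 (1,3) count=5: revealed 1 new [(1,3)] -> total=1
Click 2 (2,2) count=3: revealed 1 new [(2,2)] -> total=2
Click 3 (4,2) count=0: revealed 6 new [(3,1) (3,2) (3,3) (4,1) (4,2) (4,3)] -> total=8

Answer: 8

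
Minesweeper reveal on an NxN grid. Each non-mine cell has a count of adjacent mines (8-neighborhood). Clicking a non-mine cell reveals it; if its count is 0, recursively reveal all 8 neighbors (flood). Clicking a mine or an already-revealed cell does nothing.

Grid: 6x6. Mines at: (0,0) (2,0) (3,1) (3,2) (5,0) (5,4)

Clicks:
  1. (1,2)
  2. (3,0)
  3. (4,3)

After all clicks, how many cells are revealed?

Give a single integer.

Answer: 22

Derivation:
Click 1 (1,2) count=0: revealed 21 new [(0,1) (0,2) (0,3) (0,4) (0,5) (1,1) (1,2) (1,3) (1,4) (1,5) (2,1) (2,2) (2,3) (2,4) (2,5) (3,3) (3,4) (3,5) (4,3) (4,4) (4,5)] -> total=21
Click 2 (3,0) count=2: revealed 1 new [(3,0)] -> total=22
Click 3 (4,3) count=2: revealed 0 new [(none)] -> total=22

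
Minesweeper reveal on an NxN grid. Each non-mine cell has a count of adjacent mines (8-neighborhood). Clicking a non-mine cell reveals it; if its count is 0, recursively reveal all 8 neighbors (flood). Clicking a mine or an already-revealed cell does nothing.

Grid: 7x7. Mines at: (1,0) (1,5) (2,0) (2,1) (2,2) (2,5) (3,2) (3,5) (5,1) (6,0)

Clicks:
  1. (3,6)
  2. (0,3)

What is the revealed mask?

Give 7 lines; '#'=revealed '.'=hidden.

Answer: .####..
.####..
.......
......#
.......
.......
.......

Derivation:
Click 1 (3,6) count=2: revealed 1 new [(3,6)] -> total=1
Click 2 (0,3) count=0: revealed 8 new [(0,1) (0,2) (0,3) (0,4) (1,1) (1,2) (1,3) (1,4)] -> total=9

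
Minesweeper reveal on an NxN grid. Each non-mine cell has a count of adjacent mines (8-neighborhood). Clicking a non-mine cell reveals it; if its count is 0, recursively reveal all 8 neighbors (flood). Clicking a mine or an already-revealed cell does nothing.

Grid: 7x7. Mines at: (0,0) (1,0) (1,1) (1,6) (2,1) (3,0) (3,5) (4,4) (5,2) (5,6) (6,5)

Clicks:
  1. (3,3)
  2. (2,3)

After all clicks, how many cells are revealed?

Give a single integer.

Click 1 (3,3) count=1: revealed 1 new [(3,3)] -> total=1
Click 2 (2,3) count=0: revealed 14 new [(0,2) (0,3) (0,4) (0,5) (1,2) (1,3) (1,4) (1,5) (2,2) (2,3) (2,4) (2,5) (3,2) (3,4)] -> total=15

Answer: 15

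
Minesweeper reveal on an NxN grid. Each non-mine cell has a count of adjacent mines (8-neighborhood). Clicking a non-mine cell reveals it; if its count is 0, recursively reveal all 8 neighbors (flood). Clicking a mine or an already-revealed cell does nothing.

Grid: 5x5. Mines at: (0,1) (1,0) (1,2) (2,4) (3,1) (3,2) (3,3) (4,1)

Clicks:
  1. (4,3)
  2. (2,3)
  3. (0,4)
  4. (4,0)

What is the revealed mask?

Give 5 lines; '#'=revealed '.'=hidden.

Click 1 (4,3) count=2: revealed 1 new [(4,3)] -> total=1
Click 2 (2,3) count=4: revealed 1 new [(2,3)] -> total=2
Click 3 (0,4) count=0: revealed 4 new [(0,3) (0,4) (1,3) (1,4)] -> total=6
Click 4 (4,0) count=2: revealed 1 new [(4,0)] -> total=7

Answer: ...##
...##
...#.
.....
#..#.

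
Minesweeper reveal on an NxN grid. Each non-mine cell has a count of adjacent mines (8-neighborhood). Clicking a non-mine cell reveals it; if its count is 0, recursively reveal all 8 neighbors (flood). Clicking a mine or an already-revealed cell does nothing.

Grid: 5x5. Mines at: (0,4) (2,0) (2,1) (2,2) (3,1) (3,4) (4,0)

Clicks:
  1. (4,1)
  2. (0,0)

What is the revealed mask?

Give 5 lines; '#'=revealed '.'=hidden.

Answer: ####.
####.
.....
.....
.#...

Derivation:
Click 1 (4,1) count=2: revealed 1 new [(4,1)] -> total=1
Click 2 (0,0) count=0: revealed 8 new [(0,0) (0,1) (0,2) (0,3) (1,0) (1,1) (1,2) (1,3)] -> total=9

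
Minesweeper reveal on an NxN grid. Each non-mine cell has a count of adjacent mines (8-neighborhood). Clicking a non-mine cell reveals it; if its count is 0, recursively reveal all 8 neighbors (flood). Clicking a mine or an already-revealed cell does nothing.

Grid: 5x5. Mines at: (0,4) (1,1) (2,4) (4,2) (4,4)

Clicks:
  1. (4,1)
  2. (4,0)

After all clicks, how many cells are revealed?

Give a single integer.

Answer: 6

Derivation:
Click 1 (4,1) count=1: revealed 1 new [(4,1)] -> total=1
Click 2 (4,0) count=0: revealed 5 new [(2,0) (2,1) (3,0) (3,1) (4,0)] -> total=6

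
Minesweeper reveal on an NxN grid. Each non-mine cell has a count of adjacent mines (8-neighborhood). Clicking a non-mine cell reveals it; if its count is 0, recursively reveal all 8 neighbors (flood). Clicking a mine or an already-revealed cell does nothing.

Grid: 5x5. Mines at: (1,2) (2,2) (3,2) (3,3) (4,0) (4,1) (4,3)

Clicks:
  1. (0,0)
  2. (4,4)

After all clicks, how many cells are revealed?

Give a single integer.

Answer: 9

Derivation:
Click 1 (0,0) count=0: revealed 8 new [(0,0) (0,1) (1,0) (1,1) (2,0) (2,1) (3,0) (3,1)] -> total=8
Click 2 (4,4) count=2: revealed 1 new [(4,4)] -> total=9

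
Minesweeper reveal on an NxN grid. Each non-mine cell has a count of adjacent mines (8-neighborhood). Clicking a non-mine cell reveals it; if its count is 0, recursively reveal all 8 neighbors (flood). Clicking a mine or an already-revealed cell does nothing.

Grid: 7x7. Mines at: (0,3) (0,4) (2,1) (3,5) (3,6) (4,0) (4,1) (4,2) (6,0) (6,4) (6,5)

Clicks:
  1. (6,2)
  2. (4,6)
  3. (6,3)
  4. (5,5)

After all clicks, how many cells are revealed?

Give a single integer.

Click 1 (6,2) count=0: revealed 6 new [(5,1) (5,2) (5,3) (6,1) (6,2) (6,3)] -> total=6
Click 2 (4,6) count=2: revealed 1 new [(4,6)] -> total=7
Click 3 (6,3) count=1: revealed 0 new [(none)] -> total=7
Click 4 (5,5) count=2: revealed 1 new [(5,5)] -> total=8

Answer: 8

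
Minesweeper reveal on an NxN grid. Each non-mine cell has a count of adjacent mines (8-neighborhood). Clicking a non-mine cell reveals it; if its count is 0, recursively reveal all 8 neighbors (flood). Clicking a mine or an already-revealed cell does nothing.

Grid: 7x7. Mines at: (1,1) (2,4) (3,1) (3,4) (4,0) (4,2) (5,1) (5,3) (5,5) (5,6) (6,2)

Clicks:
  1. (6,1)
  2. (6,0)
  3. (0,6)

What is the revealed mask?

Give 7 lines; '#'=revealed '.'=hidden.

Answer: ..#####
..#####
.....##
.....##
.....##
.......
##.....

Derivation:
Click 1 (6,1) count=2: revealed 1 new [(6,1)] -> total=1
Click 2 (6,0) count=1: revealed 1 new [(6,0)] -> total=2
Click 3 (0,6) count=0: revealed 16 new [(0,2) (0,3) (0,4) (0,5) (0,6) (1,2) (1,3) (1,4) (1,5) (1,6) (2,5) (2,6) (3,5) (3,6) (4,5) (4,6)] -> total=18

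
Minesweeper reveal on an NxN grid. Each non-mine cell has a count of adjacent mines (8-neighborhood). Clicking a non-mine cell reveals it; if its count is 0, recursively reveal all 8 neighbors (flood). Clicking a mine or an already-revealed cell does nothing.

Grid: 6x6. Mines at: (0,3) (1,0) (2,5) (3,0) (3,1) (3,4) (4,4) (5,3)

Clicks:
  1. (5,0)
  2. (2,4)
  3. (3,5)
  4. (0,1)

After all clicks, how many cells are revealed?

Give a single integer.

Click 1 (5,0) count=0: revealed 6 new [(4,0) (4,1) (4,2) (5,0) (5,1) (5,2)] -> total=6
Click 2 (2,4) count=2: revealed 1 new [(2,4)] -> total=7
Click 3 (3,5) count=3: revealed 1 new [(3,5)] -> total=8
Click 4 (0,1) count=1: revealed 1 new [(0,1)] -> total=9

Answer: 9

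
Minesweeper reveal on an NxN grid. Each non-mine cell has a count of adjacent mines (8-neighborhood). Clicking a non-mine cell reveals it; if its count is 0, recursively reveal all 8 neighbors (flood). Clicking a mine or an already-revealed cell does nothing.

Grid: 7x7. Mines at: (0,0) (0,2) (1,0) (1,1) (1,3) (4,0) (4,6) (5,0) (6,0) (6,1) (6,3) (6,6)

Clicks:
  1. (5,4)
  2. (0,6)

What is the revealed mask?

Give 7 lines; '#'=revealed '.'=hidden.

Answer: ....###
....###
.######
.######
.#####.
.#####.
.......

Derivation:
Click 1 (5,4) count=1: revealed 1 new [(5,4)] -> total=1
Click 2 (0,6) count=0: revealed 27 new [(0,4) (0,5) (0,6) (1,4) (1,5) (1,6) (2,1) (2,2) (2,3) (2,4) (2,5) (2,6) (3,1) (3,2) (3,3) (3,4) (3,5) (3,6) (4,1) (4,2) (4,3) (4,4) (4,5) (5,1) (5,2) (5,3) (5,5)] -> total=28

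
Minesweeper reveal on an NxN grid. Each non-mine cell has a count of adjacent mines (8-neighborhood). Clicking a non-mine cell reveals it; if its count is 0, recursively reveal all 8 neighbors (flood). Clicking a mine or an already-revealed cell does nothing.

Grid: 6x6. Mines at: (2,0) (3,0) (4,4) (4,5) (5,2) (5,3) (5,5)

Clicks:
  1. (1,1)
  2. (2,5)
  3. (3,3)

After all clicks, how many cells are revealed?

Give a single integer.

Click 1 (1,1) count=1: revealed 1 new [(1,1)] -> total=1
Click 2 (2,5) count=0: revealed 24 new [(0,0) (0,1) (0,2) (0,3) (0,4) (0,5) (1,0) (1,2) (1,3) (1,4) (1,5) (2,1) (2,2) (2,3) (2,4) (2,5) (3,1) (3,2) (3,3) (3,4) (3,5) (4,1) (4,2) (4,3)] -> total=25
Click 3 (3,3) count=1: revealed 0 new [(none)] -> total=25

Answer: 25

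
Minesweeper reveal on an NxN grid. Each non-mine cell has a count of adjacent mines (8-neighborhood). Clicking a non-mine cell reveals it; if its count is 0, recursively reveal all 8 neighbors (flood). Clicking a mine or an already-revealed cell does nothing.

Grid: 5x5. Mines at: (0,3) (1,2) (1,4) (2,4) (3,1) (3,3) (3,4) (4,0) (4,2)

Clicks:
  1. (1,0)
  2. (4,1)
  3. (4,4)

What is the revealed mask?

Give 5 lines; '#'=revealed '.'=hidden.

Answer: ##...
##...
##...
.....
.#..#

Derivation:
Click 1 (1,0) count=0: revealed 6 new [(0,0) (0,1) (1,0) (1,1) (2,0) (2,1)] -> total=6
Click 2 (4,1) count=3: revealed 1 new [(4,1)] -> total=7
Click 3 (4,4) count=2: revealed 1 new [(4,4)] -> total=8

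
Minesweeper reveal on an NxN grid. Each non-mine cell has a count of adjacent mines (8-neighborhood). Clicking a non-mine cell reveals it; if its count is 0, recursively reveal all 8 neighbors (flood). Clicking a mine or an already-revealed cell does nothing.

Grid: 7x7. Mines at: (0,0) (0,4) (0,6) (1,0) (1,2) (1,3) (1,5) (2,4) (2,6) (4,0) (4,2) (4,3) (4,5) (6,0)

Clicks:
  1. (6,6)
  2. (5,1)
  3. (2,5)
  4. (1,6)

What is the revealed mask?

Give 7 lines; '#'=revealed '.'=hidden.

Answer: .......
......#
.....#.
.......
.......
.######
.######

Derivation:
Click 1 (6,6) count=0: revealed 12 new [(5,1) (5,2) (5,3) (5,4) (5,5) (5,6) (6,1) (6,2) (6,3) (6,4) (6,5) (6,6)] -> total=12
Click 2 (5,1) count=3: revealed 0 new [(none)] -> total=12
Click 3 (2,5) count=3: revealed 1 new [(2,5)] -> total=13
Click 4 (1,6) count=3: revealed 1 new [(1,6)] -> total=14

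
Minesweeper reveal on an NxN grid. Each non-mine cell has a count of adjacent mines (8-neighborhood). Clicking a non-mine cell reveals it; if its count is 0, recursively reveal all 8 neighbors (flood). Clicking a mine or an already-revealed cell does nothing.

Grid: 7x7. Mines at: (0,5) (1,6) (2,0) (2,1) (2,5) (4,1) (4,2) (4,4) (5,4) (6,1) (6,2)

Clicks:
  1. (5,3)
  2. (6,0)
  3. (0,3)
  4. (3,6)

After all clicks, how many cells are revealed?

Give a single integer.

Click 1 (5,3) count=4: revealed 1 new [(5,3)] -> total=1
Click 2 (6,0) count=1: revealed 1 new [(6,0)] -> total=2
Click 3 (0,3) count=0: revealed 16 new [(0,0) (0,1) (0,2) (0,3) (0,4) (1,0) (1,1) (1,2) (1,3) (1,4) (2,2) (2,3) (2,4) (3,2) (3,3) (3,4)] -> total=18
Click 4 (3,6) count=1: revealed 1 new [(3,6)] -> total=19

Answer: 19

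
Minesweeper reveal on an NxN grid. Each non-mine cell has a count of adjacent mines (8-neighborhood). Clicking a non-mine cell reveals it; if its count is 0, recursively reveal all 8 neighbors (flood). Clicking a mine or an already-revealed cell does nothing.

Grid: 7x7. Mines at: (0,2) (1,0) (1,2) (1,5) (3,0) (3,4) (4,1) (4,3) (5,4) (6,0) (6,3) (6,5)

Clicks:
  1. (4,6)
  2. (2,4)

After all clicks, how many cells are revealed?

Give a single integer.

Answer: 9

Derivation:
Click 1 (4,6) count=0: revealed 8 new [(2,5) (2,6) (3,5) (3,6) (4,5) (4,6) (5,5) (5,6)] -> total=8
Click 2 (2,4) count=2: revealed 1 new [(2,4)] -> total=9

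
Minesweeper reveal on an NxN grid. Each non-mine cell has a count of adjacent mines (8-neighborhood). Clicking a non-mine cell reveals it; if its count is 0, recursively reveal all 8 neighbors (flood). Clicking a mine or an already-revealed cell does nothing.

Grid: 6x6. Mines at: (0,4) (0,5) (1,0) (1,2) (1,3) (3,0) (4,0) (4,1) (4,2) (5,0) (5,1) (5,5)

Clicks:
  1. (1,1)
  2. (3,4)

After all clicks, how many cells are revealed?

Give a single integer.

Answer: 12

Derivation:
Click 1 (1,1) count=2: revealed 1 new [(1,1)] -> total=1
Click 2 (3,4) count=0: revealed 11 new [(1,4) (1,5) (2,3) (2,4) (2,5) (3,3) (3,4) (3,5) (4,3) (4,4) (4,5)] -> total=12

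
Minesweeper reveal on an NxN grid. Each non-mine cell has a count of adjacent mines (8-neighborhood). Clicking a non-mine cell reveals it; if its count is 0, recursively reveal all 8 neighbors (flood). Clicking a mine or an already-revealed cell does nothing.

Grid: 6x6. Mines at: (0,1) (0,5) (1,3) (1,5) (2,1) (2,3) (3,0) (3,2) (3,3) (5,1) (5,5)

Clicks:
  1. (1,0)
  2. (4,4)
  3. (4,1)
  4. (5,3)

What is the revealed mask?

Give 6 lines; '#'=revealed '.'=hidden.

Answer: ......
#.....
......
......
.####.
..###.

Derivation:
Click 1 (1,0) count=2: revealed 1 new [(1,0)] -> total=1
Click 2 (4,4) count=2: revealed 1 new [(4,4)] -> total=2
Click 3 (4,1) count=3: revealed 1 new [(4,1)] -> total=3
Click 4 (5,3) count=0: revealed 5 new [(4,2) (4,3) (5,2) (5,3) (5,4)] -> total=8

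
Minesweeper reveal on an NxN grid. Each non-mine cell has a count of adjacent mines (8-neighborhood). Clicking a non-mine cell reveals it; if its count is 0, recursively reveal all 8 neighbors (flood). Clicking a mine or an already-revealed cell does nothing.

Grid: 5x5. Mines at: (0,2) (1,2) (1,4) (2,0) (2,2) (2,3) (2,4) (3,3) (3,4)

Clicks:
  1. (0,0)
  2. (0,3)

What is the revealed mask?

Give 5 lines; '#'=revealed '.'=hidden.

Answer: ##.#.
##...
.....
.....
.....

Derivation:
Click 1 (0,0) count=0: revealed 4 new [(0,0) (0,1) (1,0) (1,1)] -> total=4
Click 2 (0,3) count=3: revealed 1 new [(0,3)] -> total=5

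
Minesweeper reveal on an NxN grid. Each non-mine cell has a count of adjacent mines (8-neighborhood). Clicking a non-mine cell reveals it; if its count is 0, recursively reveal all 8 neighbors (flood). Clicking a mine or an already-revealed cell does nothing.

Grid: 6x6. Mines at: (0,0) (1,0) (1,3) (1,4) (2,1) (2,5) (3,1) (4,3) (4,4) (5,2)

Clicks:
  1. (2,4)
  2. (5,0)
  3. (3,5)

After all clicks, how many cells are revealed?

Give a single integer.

Click 1 (2,4) count=3: revealed 1 new [(2,4)] -> total=1
Click 2 (5,0) count=0: revealed 4 new [(4,0) (4,1) (5,0) (5,1)] -> total=5
Click 3 (3,5) count=2: revealed 1 new [(3,5)] -> total=6

Answer: 6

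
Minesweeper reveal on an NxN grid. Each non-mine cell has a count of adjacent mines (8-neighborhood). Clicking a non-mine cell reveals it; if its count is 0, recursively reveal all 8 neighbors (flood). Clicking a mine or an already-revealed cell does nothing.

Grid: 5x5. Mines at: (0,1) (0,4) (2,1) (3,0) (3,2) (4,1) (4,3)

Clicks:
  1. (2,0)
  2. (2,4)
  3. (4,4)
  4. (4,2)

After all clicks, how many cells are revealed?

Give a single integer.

Click 1 (2,0) count=2: revealed 1 new [(2,0)] -> total=1
Click 2 (2,4) count=0: revealed 6 new [(1,3) (1,4) (2,3) (2,4) (3,3) (3,4)] -> total=7
Click 3 (4,4) count=1: revealed 1 new [(4,4)] -> total=8
Click 4 (4,2) count=3: revealed 1 new [(4,2)] -> total=9

Answer: 9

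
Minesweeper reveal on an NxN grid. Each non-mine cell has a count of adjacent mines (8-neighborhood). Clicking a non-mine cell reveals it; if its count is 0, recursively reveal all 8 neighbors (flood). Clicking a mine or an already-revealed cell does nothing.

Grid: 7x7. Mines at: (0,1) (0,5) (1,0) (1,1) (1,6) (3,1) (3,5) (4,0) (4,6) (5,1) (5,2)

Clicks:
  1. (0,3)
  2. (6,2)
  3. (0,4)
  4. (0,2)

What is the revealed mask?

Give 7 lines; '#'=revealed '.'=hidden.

Click 1 (0,3) count=0: revealed 15 new [(0,2) (0,3) (0,4) (1,2) (1,3) (1,4) (2,2) (2,3) (2,4) (3,2) (3,3) (3,4) (4,2) (4,3) (4,4)] -> total=15
Click 2 (6,2) count=2: revealed 1 new [(6,2)] -> total=16
Click 3 (0,4) count=1: revealed 0 new [(none)] -> total=16
Click 4 (0,2) count=2: revealed 0 new [(none)] -> total=16

Answer: ..###..
..###..
..###..
..###..
..###..
.......
..#....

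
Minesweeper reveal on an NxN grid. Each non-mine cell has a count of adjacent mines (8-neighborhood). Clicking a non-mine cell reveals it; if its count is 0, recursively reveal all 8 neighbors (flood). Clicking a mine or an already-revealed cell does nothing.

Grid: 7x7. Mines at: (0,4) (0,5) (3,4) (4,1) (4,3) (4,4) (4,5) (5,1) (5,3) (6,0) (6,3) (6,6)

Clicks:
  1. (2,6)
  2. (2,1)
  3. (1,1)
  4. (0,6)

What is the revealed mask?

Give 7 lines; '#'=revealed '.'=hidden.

Answer: ####..#
####.##
####.##
####.##
.......
.......
.......

Derivation:
Click 1 (2,6) count=0: revealed 6 new [(1,5) (1,6) (2,5) (2,6) (3,5) (3,6)] -> total=6
Click 2 (2,1) count=0: revealed 16 new [(0,0) (0,1) (0,2) (0,3) (1,0) (1,1) (1,2) (1,3) (2,0) (2,1) (2,2) (2,3) (3,0) (3,1) (3,2) (3,3)] -> total=22
Click 3 (1,1) count=0: revealed 0 new [(none)] -> total=22
Click 4 (0,6) count=1: revealed 1 new [(0,6)] -> total=23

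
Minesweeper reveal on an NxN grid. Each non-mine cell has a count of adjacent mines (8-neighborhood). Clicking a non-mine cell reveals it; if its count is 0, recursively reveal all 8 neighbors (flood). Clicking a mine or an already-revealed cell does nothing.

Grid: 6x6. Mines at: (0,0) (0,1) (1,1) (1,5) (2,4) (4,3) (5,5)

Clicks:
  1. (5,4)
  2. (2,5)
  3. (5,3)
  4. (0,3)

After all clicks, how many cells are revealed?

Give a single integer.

Click 1 (5,4) count=2: revealed 1 new [(5,4)] -> total=1
Click 2 (2,5) count=2: revealed 1 new [(2,5)] -> total=2
Click 3 (5,3) count=1: revealed 1 new [(5,3)] -> total=3
Click 4 (0,3) count=0: revealed 6 new [(0,2) (0,3) (0,4) (1,2) (1,3) (1,4)] -> total=9

Answer: 9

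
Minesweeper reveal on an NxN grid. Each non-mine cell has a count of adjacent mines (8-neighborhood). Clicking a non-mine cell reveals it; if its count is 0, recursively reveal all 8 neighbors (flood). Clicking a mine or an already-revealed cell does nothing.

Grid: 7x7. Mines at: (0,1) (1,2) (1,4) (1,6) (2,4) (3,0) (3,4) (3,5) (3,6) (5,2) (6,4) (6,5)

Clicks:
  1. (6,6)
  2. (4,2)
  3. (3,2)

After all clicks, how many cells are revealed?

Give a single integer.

Answer: 10

Derivation:
Click 1 (6,6) count=1: revealed 1 new [(6,6)] -> total=1
Click 2 (4,2) count=1: revealed 1 new [(4,2)] -> total=2
Click 3 (3,2) count=0: revealed 8 new [(2,1) (2,2) (2,3) (3,1) (3,2) (3,3) (4,1) (4,3)] -> total=10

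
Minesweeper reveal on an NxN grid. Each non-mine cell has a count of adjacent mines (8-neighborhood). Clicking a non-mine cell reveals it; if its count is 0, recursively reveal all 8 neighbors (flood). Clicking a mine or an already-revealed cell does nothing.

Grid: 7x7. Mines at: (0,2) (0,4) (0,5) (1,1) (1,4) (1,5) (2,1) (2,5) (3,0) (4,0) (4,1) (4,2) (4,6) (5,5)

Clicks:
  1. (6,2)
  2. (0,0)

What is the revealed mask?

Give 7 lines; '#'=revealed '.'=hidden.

Click 1 (6,2) count=0: revealed 10 new [(5,0) (5,1) (5,2) (5,3) (5,4) (6,0) (6,1) (6,2) (6,3) (6,4)] -> total=10
Click 2 (0,0) count=1: revealed 1 new [(0,0)] -> total=11

Answer: #......
.......
.......
.......
.......
#####..
#####..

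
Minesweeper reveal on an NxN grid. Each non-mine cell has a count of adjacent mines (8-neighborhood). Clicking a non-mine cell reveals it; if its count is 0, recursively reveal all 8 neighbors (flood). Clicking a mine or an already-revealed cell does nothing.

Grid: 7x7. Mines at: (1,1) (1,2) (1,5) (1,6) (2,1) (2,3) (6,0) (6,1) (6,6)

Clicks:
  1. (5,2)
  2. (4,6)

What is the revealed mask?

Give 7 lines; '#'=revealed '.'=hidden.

Click 1 (5,2) count=1: revealed 1 new [(5,2)] -> total=1
Click 2 (4,6) count=0: revealed 27 new [(2,4) (2,5) (2,6) (3,0) (3,1) (3,2) (3,3) (3,4) (3,5) (3,6) (4,0) (4,1) (4,2) (4,3) (4,4) (4,5) (4,6) (5,0) (5,1) (5,3) (5,4) (5,5) (5,6) (6,2) (6,3) (6,4) (6,5)] -> total=28

Answer: .......
.......
....###
#######
#######
#######
..####.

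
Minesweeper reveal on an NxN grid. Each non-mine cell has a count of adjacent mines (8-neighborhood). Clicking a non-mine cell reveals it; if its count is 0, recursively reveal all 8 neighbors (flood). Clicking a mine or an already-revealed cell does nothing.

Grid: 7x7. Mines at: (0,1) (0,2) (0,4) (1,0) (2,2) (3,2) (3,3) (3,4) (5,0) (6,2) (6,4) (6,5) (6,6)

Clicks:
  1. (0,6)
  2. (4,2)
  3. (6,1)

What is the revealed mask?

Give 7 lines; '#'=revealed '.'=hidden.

Click 1 (0,6) count=0: revealed 12 new [(0,5) (0,6) (1,5) (1,6) (2,5) (2,6) (3,5) (3,6) (4,5) (4,6) (5,5) (5,6)] -> total=12
Click 2 (4,2) count=2: revealed 1 new [(4,2)] -> total=13
Click 3 (6,1) count=2: revealed 1 new [(6,1)] -> total=14

Answer: .....##
.....##
.....##
.....##
..#..##
.....##
.#.....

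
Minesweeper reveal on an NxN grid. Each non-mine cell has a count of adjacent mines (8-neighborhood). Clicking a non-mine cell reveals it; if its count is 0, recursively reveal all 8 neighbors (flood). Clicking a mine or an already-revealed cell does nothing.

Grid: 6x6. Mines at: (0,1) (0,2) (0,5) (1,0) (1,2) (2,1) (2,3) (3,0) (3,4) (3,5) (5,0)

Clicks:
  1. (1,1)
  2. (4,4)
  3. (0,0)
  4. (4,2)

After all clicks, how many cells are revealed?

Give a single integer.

Answer: 15

Derivation:
Click 1 (1,1) count=5: revealed 1 new [(1,1)] -> total=1
Click 2 (4,4) count=2: revealed 1 new [(4,4)] -> total=2
Click 3 (0,0) count=2: revealed 1 new [(0,0)] -> total=3
Click 4 (4,2) count=0: revealed 12 new [(3,1) (3,2) (3,3) (4,1) (4,2) (4,3) (4,5) (5,1) (5,2) (5,3) (5,4) (5,5)] -> total=15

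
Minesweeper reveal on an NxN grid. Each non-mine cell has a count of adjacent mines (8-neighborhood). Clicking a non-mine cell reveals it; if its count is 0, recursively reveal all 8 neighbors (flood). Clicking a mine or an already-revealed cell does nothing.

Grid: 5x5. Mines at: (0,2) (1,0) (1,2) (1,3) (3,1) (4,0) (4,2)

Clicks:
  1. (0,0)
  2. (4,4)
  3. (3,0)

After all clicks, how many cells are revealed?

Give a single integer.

Answer: 8

Derivation:
Click 1 (0,0) count=1: revealed 1 new [(0,0)] -> total=1
Click 2 (4,4) count=0: revealed 6 new [(2,3) (2,4) (3,3) (3,4) (4,3) (4,4)] -> total=7
Click 3 (3,0) count=2: revealed 1 new [(3,0)] -> total=8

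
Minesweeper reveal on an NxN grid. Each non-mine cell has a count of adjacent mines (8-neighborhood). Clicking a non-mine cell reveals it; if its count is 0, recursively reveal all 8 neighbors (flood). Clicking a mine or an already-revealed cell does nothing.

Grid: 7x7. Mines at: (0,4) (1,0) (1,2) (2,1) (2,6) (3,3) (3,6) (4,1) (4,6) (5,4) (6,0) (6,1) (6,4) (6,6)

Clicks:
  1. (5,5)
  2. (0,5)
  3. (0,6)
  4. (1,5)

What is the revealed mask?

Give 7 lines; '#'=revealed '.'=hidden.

Click 1 (5,5) count=4: revealed 1 new [(5,5)] -> total=1
Click 2 (0,5) count=1: revealed 1 new [(0,5)] -> total=2
Click 3 (0,6) count=0: revealed 3 new [(0,6) (1,5) (1,6)] -> total=5
Click 4 (1,5) count=2: revealed 0 new [(none)] -> total=5

Answer: .....##
.....##
.......
.......
.......
.....#.
.......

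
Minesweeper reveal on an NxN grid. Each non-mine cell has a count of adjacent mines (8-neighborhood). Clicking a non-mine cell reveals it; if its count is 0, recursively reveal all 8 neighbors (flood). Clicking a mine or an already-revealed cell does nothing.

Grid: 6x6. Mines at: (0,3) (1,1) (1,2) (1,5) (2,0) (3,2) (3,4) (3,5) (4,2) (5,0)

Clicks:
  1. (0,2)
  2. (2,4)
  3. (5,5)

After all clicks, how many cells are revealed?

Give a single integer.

Click 1 (0,2) count=3: revealed 1 new [(0,2)] -> total=1
Click 2 (2,4) count=3: revealed 1 new [(2,4)] -> total=2
Click 3 (5,5) count=0: revealed 6 new [(4,3) (4,4) (4,5) (5,3) (5,4) (5,5)] -> total=8

Answer: 8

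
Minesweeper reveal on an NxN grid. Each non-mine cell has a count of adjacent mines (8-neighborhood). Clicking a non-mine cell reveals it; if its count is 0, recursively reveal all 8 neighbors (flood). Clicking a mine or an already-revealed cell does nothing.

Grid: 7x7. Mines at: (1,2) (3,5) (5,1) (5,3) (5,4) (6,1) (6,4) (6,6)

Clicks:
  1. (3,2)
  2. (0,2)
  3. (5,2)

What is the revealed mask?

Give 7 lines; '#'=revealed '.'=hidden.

Click 1 (3,2) count=0: revealed 19 new [(0,0) (0,1) (1,0) (1,1) (2,0) (2,1) (2,2) (2,3) (2,4) (3,0) (3,1) (3,2) (3,3) (3,4) (4,0) (4,1) (4,2) (4,3) (4,4)] -> total=19
Click 2 (0,2) count=1: revealed 1 new [(0,2)] -> total=20
Click 3 (5,2) count=3: revealed 1 new [(5,2)] -> total=21

Answer: ###....
##.....
#####..
#####..
#####..
..#....
.......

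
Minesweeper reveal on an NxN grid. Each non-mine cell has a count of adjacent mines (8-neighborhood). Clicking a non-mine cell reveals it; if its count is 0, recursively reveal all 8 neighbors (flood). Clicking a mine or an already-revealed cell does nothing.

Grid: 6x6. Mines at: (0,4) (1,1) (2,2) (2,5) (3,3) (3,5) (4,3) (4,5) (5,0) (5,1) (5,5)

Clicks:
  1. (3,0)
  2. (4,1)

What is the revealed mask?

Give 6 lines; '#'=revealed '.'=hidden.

Click 1 (3,0) count=0: revealed 6 new [(2,0) (2,1) (3,0) (3,1) (4,0) (4,1)] -> total=6
Click 2 (4,1) count=2: revealed 0 new [(none)] -> total=6

Answer: ......
......
##....
##....
##....
......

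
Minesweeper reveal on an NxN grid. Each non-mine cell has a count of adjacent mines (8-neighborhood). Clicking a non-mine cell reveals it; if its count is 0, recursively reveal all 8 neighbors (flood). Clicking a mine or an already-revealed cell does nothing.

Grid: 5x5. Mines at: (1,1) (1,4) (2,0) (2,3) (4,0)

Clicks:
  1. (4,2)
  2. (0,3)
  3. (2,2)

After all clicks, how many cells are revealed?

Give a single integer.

Answer: 10

Derivation:
Click 1 (4,2) count=0: revealed 8 new [(3,1) (3,2) (3,3) (3,4) (4,1) (4,2) (4,3) (4,4)] -> total=8
Click 2 (0,3) count=1: revealed 1 new [(0,3)] -> total=9
Click 3 (2,2) count=2: revealed 1 new [(2,2)] -> total=10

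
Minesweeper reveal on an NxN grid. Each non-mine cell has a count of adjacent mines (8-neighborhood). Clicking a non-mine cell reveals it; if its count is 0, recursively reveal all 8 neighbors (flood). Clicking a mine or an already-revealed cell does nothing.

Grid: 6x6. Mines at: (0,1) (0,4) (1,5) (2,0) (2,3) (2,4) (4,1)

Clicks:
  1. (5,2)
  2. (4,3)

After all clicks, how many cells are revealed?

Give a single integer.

Click 1 (5,2) count=1: revealed 1 new [(5,2)] -> total=1
Click 2 (4,3) count=0: revealed 11 new [(3,2) (3,3) (3,4) (3,5) (4,2) (4,3) (4,4) (4,5) (5,3) (5,4) (5,5)] -> total=12

Answer: 12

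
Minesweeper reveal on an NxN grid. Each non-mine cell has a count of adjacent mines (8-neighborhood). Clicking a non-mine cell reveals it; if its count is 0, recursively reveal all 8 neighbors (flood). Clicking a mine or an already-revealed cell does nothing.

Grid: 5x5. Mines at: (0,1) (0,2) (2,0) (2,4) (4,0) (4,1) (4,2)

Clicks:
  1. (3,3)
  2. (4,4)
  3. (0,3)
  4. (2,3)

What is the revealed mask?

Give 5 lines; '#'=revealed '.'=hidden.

Answer: ...#.
.....
...#.
...##
...##

Derivation:
Click 1 (3,3) count=2: revealed 1 new [(3,3)] -> total=1
Click 2 (4,4) count=0: revealed 3 new [(3,4) (4,3) (4,4)] -> total=4
Click 3 (0,3) count=1: revealed 1 new [(0,3)] -> total=5
Click 4 (2,3) count=1: revealed 1 new [(2,3)] -> total=6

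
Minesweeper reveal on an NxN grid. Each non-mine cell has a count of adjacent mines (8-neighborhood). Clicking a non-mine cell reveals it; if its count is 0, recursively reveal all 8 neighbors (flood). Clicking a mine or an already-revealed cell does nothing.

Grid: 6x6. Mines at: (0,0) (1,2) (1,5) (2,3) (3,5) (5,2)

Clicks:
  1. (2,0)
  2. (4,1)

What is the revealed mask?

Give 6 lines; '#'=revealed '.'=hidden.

Answer: ......
##....
###...
###...
###...
##....

Derivation:
Click 1 (2,0) count=0: revealed 13 new [(1,0) (1,1) (2,0) (2,1) (2,2) (3,0) (3,1) (3,2) (4,0) (4,1) (4,2) (5,0) (5,1)] -> total=13
Click 2 (4,1) count=1: revealed 0 new [(none)] -> total=13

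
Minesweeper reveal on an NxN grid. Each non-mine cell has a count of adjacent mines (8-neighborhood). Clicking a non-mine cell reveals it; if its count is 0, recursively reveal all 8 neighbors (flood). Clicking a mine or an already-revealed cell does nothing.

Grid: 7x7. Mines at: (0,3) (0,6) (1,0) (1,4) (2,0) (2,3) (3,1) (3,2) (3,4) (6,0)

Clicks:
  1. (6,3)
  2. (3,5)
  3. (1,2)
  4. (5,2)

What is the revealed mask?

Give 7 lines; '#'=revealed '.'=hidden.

Click 1 (6,3) count=0: revealed 24 new [(1,5) (1,6) (2,5) (2,6) (3,5) (3,6) (4,1) (4,2) (4,3) (4,4) (4,5) (4,6) (5,1) (5,2) (5,3) (5,4) (5,5) (5,6) (6,1) (6,2) (6,3) (6,4) (6,5) (6,6)] -> total=24
Click 2 (3,5) count=1: revealed 0 new [(none)] -> total=24
Click 3 (1,2) count=2: revealed 1 new [(1,2)] -> total=25
Click 4 (5,2) count=0: revealed 0 new [(none)] -> total=25

Answer: .......
..#..##
.....##
.....##
.######
.######
.######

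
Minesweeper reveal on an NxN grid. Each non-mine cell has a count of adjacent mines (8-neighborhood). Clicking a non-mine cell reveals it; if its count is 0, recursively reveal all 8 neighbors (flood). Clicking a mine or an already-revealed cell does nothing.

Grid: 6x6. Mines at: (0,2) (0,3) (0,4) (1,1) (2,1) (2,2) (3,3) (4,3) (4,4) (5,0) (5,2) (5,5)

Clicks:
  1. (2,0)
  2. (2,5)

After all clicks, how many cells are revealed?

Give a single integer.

Click 1 (2,0) count=2: revealed 1 new [(2,0)] -> total=1
Click 2 (2,5) count=0: revealed 6 new [(1,4) (1,5) (2,4) (2,5) (3,4) (3,5)] -> total=7

Answer: 7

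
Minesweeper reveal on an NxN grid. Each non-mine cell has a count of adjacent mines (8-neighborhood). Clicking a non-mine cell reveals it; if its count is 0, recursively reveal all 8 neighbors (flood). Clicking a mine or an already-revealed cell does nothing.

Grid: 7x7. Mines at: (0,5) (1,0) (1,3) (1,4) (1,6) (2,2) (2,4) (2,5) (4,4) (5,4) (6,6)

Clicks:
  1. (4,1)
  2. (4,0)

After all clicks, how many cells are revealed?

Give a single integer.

Answer: 18

Derivation:
Click 1 (4,1) count=0: revealed 18 new [(2,0) (2,1) (3,0) (3,1) (3,2) (3,3) (4,0) (4,1) (4,2) (4,3) (5,0) (5,1) (5,2) (5,3) (6,0) (6,1) (6,2) (6,3)] -> total=18
Click 2 (4,0) count=0: revealed 0 new [(none)] -> total=18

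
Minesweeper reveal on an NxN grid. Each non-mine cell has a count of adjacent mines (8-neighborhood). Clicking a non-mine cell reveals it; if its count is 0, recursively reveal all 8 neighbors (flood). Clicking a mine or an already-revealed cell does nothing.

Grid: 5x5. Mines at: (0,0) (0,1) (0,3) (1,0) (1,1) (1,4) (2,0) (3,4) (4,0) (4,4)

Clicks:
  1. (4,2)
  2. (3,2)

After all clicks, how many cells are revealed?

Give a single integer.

Click 1 (4,2) count=0: revealed 9 new [(2,1) (2,2) (2,3) (3,1) (3,2) (3,3) (4,1) (4,2) (4,3)] -> total=9
Click 2 (3,2) count=0: revealed 0 new [(none)] -> total=9

Answer: 9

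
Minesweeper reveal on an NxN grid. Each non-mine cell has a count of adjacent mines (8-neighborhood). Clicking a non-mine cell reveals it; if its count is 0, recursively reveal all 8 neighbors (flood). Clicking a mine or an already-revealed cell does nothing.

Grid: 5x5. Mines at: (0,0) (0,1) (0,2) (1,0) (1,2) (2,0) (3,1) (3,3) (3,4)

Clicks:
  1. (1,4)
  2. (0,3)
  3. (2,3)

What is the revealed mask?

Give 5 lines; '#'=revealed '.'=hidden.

Answer: ...##
...##
...##
.....
.....

Derivation:
Click 1 (1,4) count=0: revealed 6 new [(0,3) (0,4) (1,3) (1,4) (2,3) (2,4)] -> total=6
Click 2 (0,3) count=2: revealed 0 new [(none)] -> total=6
Click 3 (2,3) count=3: revealed 0 new [(none)] -> total=6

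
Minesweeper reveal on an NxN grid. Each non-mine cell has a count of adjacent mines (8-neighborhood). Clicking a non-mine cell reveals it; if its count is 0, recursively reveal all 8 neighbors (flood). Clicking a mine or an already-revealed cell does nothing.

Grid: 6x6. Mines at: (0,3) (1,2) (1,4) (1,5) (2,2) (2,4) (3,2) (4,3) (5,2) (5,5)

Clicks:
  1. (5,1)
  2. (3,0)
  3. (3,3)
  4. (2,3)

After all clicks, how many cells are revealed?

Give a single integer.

Click 1 (5,1) count=1: revealed 1 new [(5,1)] -> total=1
Click 2 (3,0) count=0: revealed 11 new [(0,0) (0,1) (1,0) (1,1) (2,0) (2,1) (3,0) (3,1) (4,0) (4,1) (5,0)] -> total=12
Click 3 (3,3) count=4: revealed 1 new [(3,3)] -> total=13
Click 4 (2,3) count=5: revealed 1 new [(2,3)] -> total=14

Answer: 14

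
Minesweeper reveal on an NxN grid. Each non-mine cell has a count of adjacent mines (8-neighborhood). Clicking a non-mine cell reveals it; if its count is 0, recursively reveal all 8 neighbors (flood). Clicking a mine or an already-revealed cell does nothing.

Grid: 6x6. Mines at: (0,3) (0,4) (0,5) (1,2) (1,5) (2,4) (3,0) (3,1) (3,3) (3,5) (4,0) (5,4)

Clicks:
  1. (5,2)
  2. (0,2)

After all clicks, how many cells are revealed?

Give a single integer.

Click 1 (5,2) count=0: revealed 6 new [(4,1) (4,2) (4,3) (5,1) (5,2) (5,3)] -> total=6
Click 2 (0,2) count=2: revealed 1 new [(0,2)] -> total=7

Answer: 7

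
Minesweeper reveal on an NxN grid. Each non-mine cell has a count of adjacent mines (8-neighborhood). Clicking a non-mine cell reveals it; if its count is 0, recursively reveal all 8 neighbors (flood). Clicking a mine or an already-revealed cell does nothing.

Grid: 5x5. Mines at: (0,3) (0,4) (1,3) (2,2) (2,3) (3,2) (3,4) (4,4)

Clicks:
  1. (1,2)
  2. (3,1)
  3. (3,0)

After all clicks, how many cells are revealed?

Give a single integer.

Click 1 (1,2) count=4: revealed 1 new [(1,2)] -> total=1
Click 2 (3,1) count=2: revealed 1 new [(3,1)] -> total=2
Click 3 (3,0) count=0: revealed 10 new [(0,0) (0,1) (0,2) (1,0) (1,1) (2,0) (2,1) (3,0) (4,0) (4,1)] -> total=12

Answer: 12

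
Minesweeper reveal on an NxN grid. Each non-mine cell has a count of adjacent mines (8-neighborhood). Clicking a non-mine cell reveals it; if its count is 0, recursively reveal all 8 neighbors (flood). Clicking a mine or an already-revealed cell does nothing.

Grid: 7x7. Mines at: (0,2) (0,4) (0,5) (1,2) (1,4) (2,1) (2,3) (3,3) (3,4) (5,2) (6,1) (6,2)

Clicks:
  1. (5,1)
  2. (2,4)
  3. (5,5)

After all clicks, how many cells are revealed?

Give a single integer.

Click 1 (5,1) count=3: revealed 1 new [(5,1)] -> total=1
Click 2 (2,4) count=4: revealed 1 new [(2,4)] -> total=2
Click 3 (5,5) count=0: revealed 18 new [(1,5) (1,6) (2,5) (2,6) (3,5) (3,6) (4,3) (4,4) (4,5) (4,6) (5,3) (5,4) (5,5) (5,6) (6,3) (6,4) (6,5) (6,6)] -> total=20

Answer: 20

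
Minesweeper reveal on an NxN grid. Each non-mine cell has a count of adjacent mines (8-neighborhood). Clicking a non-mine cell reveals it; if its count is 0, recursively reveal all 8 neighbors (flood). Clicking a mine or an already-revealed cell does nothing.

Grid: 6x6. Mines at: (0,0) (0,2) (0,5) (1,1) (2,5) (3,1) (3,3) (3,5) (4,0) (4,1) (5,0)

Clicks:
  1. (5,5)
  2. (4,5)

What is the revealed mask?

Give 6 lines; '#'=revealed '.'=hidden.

Answer: ......
......
......
......
..####
..####

Derivation:
Click 1 (5,5) count=0: revealed 8 new [(4,2) (4,3) (4,4) (4,5) (5,2) (5,3) (5,4) (5,5)] -> total=8
Click 2 (4,5) count=1: revealed 0 new [(none)] -> total=8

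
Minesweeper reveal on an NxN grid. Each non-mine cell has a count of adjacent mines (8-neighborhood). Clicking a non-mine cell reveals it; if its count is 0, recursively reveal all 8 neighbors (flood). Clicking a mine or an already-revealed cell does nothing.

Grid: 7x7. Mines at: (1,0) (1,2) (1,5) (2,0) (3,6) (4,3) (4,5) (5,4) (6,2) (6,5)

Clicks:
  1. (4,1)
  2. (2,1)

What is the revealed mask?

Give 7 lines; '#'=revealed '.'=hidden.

Click 1 (4,1) count=0: revealed 11 new [(3,0) (3,1) (3,2) (4,0) (4,1) (4,2) (5,0) (5,1) (5,2) (6,0) (6,1)] -> total=11
Click 2 (2,1) count=3: revealed 1 new [(2,1)] -> total=12

Answer: .......
.......
.#.....
###....
###....
###....
##.....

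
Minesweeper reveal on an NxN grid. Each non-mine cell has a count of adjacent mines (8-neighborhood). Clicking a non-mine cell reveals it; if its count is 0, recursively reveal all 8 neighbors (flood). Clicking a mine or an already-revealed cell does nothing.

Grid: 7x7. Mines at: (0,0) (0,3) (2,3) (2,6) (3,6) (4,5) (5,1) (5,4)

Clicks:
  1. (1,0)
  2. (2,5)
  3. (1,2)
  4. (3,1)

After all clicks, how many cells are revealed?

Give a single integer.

Answer: 13

Derivation:
Click 1 (1,0) count=1: revealed 1 new [(1,0)] -> total=1
Click 2 (2,5) count=2: revealed 1 new [(2,5)] -> total=2
Click 3 (1,2) count=2: revealed 1 new [(1,2)] -> total=3
Click 4 (3,1) count=0: revealed 10 new [(1,1) (2,0) (2,1) (2,2) (3,0) (3,1) (3,2) (4,0) (4,1) (4,2)] -> total=13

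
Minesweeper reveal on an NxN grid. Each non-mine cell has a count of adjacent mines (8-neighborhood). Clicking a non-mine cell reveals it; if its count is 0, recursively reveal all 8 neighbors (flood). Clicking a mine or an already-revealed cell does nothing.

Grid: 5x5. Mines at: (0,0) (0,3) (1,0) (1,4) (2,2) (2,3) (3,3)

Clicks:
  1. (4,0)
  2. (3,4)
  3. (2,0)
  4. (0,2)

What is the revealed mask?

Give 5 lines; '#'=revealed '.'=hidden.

Click 1 (4,0) count=0: revealed 8 new [(2,0) (2,1) (3,0) (3,1) (3,2) (4,0) (4,1) (4,2)] -> total=8
Click 2 (3,4) count=2: revealed 1 new [(3,4)] -> total=9
Click 3 (2,0) count=1: revealed 0 new [(none)] -> total=9
Click 4 (0,2) count=1: revealed 1 new [(0,2)] -> total=10

Answer: ..#..
.....
##...
###.#
###..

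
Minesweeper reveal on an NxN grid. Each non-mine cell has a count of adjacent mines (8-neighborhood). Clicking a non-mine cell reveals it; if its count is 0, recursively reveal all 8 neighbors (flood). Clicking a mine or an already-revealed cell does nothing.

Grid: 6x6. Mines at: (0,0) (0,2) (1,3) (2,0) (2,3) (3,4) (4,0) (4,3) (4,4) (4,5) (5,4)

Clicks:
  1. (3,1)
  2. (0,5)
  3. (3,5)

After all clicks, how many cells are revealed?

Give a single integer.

Click 1 (3,1) count=2: revealed 1 new [(3,1)] -> total=1
Click 2 (0,5) count=0: revealed 6 new [(0,4) (0,5) (1,4) (1,5) (2,4) (2,5)] -> total=7
Click 3 (3,5) count=3: revealed 1 new [(3,5)] -> total=8

Answer: 8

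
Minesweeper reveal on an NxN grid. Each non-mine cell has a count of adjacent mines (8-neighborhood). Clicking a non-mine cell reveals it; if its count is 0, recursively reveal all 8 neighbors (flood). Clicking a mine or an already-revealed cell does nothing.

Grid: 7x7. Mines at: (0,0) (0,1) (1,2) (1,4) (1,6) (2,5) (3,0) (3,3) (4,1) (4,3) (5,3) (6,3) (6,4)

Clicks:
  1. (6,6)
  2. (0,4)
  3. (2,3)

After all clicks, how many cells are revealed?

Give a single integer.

Click 1 (6,6) count=0: revealed 11 new [(3,4) (3,5) (3,6) (4,4) (4,5) (4,6) (5,4) (5,5) (5,6) (6,5) (6,6)] -> total=11
Click 2 (0,4) count=1: revealed 1 new [(0,4)] -> total=12
Click 3 (2,3) count=3: revealed 1 new [(2,3)] -> total=13

Answer: 13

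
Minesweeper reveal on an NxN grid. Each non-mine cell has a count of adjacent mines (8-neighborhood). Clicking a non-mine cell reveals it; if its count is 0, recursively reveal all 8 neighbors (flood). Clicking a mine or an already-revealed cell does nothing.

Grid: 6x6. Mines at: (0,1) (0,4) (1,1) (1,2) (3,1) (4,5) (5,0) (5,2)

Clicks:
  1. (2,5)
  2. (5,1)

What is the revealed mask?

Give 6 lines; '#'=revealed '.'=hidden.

Answer: ......
...###
..####
..####
..###.
.#....

Derivation:
Click 1 (2,5) count=0: revealed 14 new [(1,3) (1,4) (1,5) (2,2) (2,3) (2,4) (2,5) (3,2) (3,3) (3,4) (3,5) (4,2) (4,3) (4,4)] -> total=14
Click 2 (5,1) count=2: revealed 1 new [(5,1)] -> total=15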